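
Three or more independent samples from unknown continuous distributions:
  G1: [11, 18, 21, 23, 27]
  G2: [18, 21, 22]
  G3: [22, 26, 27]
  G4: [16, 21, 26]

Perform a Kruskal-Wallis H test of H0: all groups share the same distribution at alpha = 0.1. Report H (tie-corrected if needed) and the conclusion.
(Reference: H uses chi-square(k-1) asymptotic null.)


Step 1: Combine all N = 14 observations and assign midranks.
sorted (value, group, rank): (11,G1,1), (16,G4,2), (18,G1,3.5), (18,G2,3.5), (21,G1,6), (21,G2,6), (21,G4,6), (22,G2,8.5), (22,G3,8.5), (23,G1,10), (26,G3,11.5), (26,G4,11.5), (27,G1,13.5), (27,G3,13.5)
Step 2: Sum ranks within each group.
R_1 = 34 (n_1 = 5)
R_2 = 18 (n_2 = 3)
R_3 = 33.5 (n_3 = 3)
R_4 = 19.5 (n_4 = 3)
Step 3: H = 12/(N(N+1)) * sum(R_i^2/n_i) - 3(N+1)
     = 12/(14*15) * (34^2/5 + 18^2/3 + 33.5^2/3 + 19.5^2/3) - 3*15
     = 0.057143 * 840.033 - 45
     = 3.001905.
Step 4: Ties present; correction factor C = 1 - 48/(14^3 - 14) = 0.982418. Corrected H = 3.001905 / 0.982418 = 3.055630.
Step 5: Under H0, H ~ chi^2(3); p-value = 0.383127.
Step 6: alpha = 0.1. fail to reject H0.

H = 3.0556, df = 3, p = 0.383127, fail to reject H0.


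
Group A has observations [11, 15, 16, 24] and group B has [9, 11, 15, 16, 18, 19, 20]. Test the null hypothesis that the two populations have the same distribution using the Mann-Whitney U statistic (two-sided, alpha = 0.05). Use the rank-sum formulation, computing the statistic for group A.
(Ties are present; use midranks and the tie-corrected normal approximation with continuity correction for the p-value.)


Step 1: Combine and sort all 11 observations; assign midranks.
sorted (value, group): (9,Y), (11,X), (11,Y), (15,X), (15,Y), (16,X), (16,Y), (18,Y), (19,Y), (20,Y), (24,X)
ranks: 9->1, 11->2.5, 11->2.5, 15->4.5, 15->4.5, 16->6.5, 16->6.5, 18->8, 19->9, 20->10, 24->11
Step 2: Rank sum for X: R1 = 2.5 + 4.5 + 6.5 + 11 = 24.5.
Step 3: U_X = R1 - n1(n1+1)/2 = 24.5 - 4*5/2 = 24.5 - 10 = 14.5.
       U_Y = n1*n2 - U_X = 28 - 14.5 = 13.5.
Step 4: Ties are present, so use the tie-corrected normal approximation (with continuity correction) for the p-value.
Step 5: p-value = 1.000000; compare to alpha = 0.05. fail to reject H0.

U_X = 14.5, p = 1.000000, fail to reject H0 at alpha = 0.05.


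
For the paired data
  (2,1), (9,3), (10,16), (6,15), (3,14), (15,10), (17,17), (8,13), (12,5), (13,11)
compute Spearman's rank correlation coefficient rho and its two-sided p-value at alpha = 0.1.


Step 1: Rank x and y separately (midranks; no ties here).
rank(x): 2->1, 9->5, 10->6, 6->3, 3->2, 15->9, 17->10, 8->4, 12->7, 13->8
rank(y): 1->1, 3->2, 16->9, 15->8, 14->7, 10->4, 17->10, 13->6, 5->3, 11->5
Step 2: d_i = R_x(i) - R_y(i); compute d_i^2.
  (1-1)^2=0, (5-2)^2=9, (6-9)^2=9, (3-8)^2=25, (2-7)^2=25, (9-4)^2=25, (10-10)^2=0, (4-6)^2=4, (7-3)^2=16, (8-5)^2=9
sum(d^2) = 122.
Step 3: rho = 1 - 6*122 / (10*(10^2 - 1)) = 1 - 732/990 = 0.260606.
Step 4: Under H0, t = rho * sqrt((n-2)/(1-rho^2)) = 0.7635 ~ t(8).
Step 5: Two-sided p-value from the t-distribution with 8 df = 0.467089.
Step 6: alpha = 0.1. fail to reject H0.

rho = 0.2606, p = 0.467089, fail to reject H0 at alpha = 0.1.


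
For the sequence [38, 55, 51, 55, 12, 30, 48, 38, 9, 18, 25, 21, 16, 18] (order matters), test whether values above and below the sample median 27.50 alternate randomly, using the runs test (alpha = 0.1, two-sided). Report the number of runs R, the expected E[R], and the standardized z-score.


Step 1: Compute median = 27.50; label A = above, B = below.
Labels in order: AAAABAAABBBBBB  (n_A = 7, n_B = 7)
Step 2: Count runs R = 4.
Step 3: Under H0 (random ordering), E[R] = 2*n_A*n_B/(n_A+n_B) + 1 = 2*7*7/14 + 1 = 8.0000.
        Var[R] = 2*n_A*n_B*(2*n_A*n_B - n_A - n_B) / ((n_A+n_B)^2 * (n_A+n_B-1)) = 8232/2548 = 3.2308.
        SD[R] = 1.7974.
Step 4: Continuity-corrected z = (R + 0.5 - E[R]) / SD[R] = (4 + 0.5 - 8.0000) / 1.7974 = -1.9472.
Step 5: Two-sided p-value via normal approximation = 2*(1 - Phi(|z|)) = 0.051508.
Step 6: alpha = 0.1. reject H0.

R = 4, z = -1.9472, p = 0.051508, reject H0.


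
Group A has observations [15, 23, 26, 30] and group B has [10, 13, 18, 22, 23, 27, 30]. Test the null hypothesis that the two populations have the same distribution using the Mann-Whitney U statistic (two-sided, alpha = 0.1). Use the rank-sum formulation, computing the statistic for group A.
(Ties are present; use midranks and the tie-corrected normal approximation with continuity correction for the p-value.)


Step 1: Combine and sort all 11 observations; assign midranks.
sorted (value, group): (10,Y), (13,Y), (15,X), (18,Y), (22,Y), (23,X), (23,Y), (26,X), (27,Y), (30,X), (30,Y)
ranks: 10->1, 13->2, 15->3, 18->4, 22->5, 23->6.5, 23->6.5, 26->8, 27->9, 30->10.5, 30->10.5
Step 2: Rank sum for X: R1 = 3 + 6.5 + 8 + 10.5 = 28.
Step 3: U_X = R1 - n1(n1+1)/2 = 28 - 4*5/2 = 28 - 10 = 18.
       U_Y = n1*n2 - U_X = 28 - 18 = 10.
Step 4: Ties are present, so use the tie-corrected normal approximation (with continuity correction) for the p-value.
Step 5: p-value = 0.506393; compare to alpha = 0.1. fail to reject H0.

U_X = 18, p = 0.506393, fail to reject H0 at alpha = 0.1.


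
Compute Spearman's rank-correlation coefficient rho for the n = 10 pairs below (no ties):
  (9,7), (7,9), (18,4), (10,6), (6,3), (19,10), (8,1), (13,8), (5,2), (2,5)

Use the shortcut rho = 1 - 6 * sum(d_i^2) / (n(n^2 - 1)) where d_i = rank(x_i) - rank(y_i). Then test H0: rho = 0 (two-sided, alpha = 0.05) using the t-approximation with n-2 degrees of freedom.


Step 1: Rank x and y separately (midranks; no ties here).
rank(x): 9->6, 7->4, 18->9, 10->7, 6->3, 19->10, 8->5, 13->8, 5->2, 2->1
rank(y): 7->7, 9->9, 4->4, 6->6, 3->3, 10->10, 1->1, 8->8, 2->2, 5->5
Step 2: d_i = R_x(i) - R_y(i); compute d_i^2.
  (6-7)^2=1, (4-9)^2=25, (9-4)^2=25, (7-6)^2=1, (3-3)^2=0, (10-10)^2=0, (5-1)^2=16, (8-8)^2=0, (2-2)^2=0, (1-5)^2=16
sum(d^2) = 84.
Step 3: rho = 1 - 6*84 / (10*(10^2 - 1)) = 1 - 504/990 = 0.490909.
Step 4: Under H0, t = rho * sqrt((n-2)/(1-rho^2)) = 1.5938 ~ t(8).
Step 5: Two-sided p-value from the t-distribution with 8 df = 0.149656.
Step 6: alpha = 0.05. fail to reject H0.

rho = 0.4909, p = 0.149656, fail to reject H0 at alpha = 0.05.


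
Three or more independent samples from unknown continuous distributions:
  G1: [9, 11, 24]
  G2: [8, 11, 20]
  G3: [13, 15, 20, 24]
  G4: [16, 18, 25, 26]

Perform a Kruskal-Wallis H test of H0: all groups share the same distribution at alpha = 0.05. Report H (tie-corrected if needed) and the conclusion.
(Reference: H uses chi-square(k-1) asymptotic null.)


Step 1: Combine all N = 14 observations and assign midranks.
sorted (value, group, rank): (8,G2,1), (9,G1,2), (11,G1,3.5), (11,G2,3.5), (13,G3,5), (15,G3,6), (16,G4,7), (18,G4,8), (20,G2,9.5), (20,G3,9.5), (24,G1,11.5), (24,G3,11.5), (25,G4,13), (26,G4,14)
Step 2: Sum ranks within each group.
R_1 = 17 (n_1 = 3)
R_2 = 14 (n_2 = 3)
R_3 = 32 (n_3 = 4)
R_4 = 42 (n_4 = 4)
Step 3: H = 12/(N(N+1)) * sum(R_i^2/n_i) - 3(N+1)
     = 12/(14*15) * (17^2/3 + 14^2/3 + 32^2/4 + 42^2/4) - 3*15
     = 0.057143 * 858.667 - 45
     = 4.066667.
Step 4: Ties present; correction factor C = 1 - 18/(14^3 - 14) = 0.993407. Corrected H = 4.066667 / 0.993407 = 4.093658.
Step 5: Under H0, H ~ chi^2(3); p-value = 0.251527.
Step 6: alpha = 0.05. fail to reject H0.

H = 4.0937, df = 3, p = 0.251527, fail to reject H0.


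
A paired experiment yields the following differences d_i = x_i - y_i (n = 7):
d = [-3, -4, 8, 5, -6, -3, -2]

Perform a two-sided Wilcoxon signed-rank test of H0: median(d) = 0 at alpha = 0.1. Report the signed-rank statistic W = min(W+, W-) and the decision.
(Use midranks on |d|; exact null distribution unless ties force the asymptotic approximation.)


Step 1: Drop any zero differences (none here) and take |d_i|.
|d| = [3, 4, 8, 5, 6, 3, 2]
Step 2: Midrank |d_i| (ties get averaged ranks).
ranks: |3|->2.5, |4|->4, |8|->7, |5|->5, |6|->6, |3|->2.5, |2|->1
Step 3: Attach original signs; sum ranks with positive sign and with negative sign.
W+ = 7 + 5 = 12
W- = 2.5 + 4 + 6 + 2.5 + 1 = 16
(Check: W+ + W- = 28 should equal n(n+1)/2 = 28.)
Step 4: Test statistic W = min(W+, W-) = 12.
Step 5: Ties in |d|, so use the tie-corrected normal approximation.
        E[W] = n(n+1)/4 = 7*8/4 = 14.
        Tie groups: |d|=3 (t=2); sum(t^3 - t) = 6.
        Var[W] = n(n+1)(2n+1)/24 - sum(t^3-t)/48 = 840/24 - 6/48 = 34.875.
        z = (W - E[W]) / sqrt(Var[W]) = (12 - 14) / 5.9055 = -0.3387.
        Two-sided p = 2*Phi(z) = 0.734861.
Step 6: alpha = 0.1. fail to reject H0.

W+ = 12, W- = 16, W = min = 12, p = 0.734861, fail to reject H0.


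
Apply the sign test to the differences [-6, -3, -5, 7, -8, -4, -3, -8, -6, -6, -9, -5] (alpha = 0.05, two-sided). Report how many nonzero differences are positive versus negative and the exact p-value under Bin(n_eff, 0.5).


Step 1: Discard zero differences. Original n = 12; n_eff = number of nonzero differences = 12.
Nonzero differences (with sign): -6, -3, -5, +7, -8, -4, -3, -8, -6, -6, -9, -5
Step 2: Count signs: positive = 1, negative = 11.
Step 3: Under H0: P(positive) = 0.5, so the number of positives S ~ Bin(12, 0.5).
Step 4: Two-sided exact p-value = sum of Bin(12,0.5) probabilities at or below the observed probability = 0.006348.
Step 5: alpha = 0.05. reject H0.

n_eff = 12, pos = 1, neg = 11, p = 0.006348, reject H0.


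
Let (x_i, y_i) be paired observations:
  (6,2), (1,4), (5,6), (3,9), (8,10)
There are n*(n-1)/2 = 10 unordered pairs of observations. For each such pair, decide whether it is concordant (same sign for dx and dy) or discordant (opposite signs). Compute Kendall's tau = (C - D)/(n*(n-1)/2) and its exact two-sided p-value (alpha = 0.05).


Step 1: Enumerate the 10 unordered pairs (i,j) with i<j and classify each by sign(x_j-x_i) * sign(y_j-y_i).
  (1,2):dx=-5,dy=+2->D; (1,3):dx=-1,dy=+4->D; (1,4):dx=-3,dy=+7->D; (1,5):dx=+2,dy=+8->C
  (2,3):dx=+4,dy=+2->C; (2,4):dx=+2,dy=+5->C; (2,5):dx=+7,dy=+6->C; (3,4):dx=-2,dy=+3->D
  (3,5):dx=+3,dy=+4->C; (4,5):dx=+5,dy=+1->C
Step 2: C = 6, D = 4, total pairs = 10.
Step 3: tau = (C - D)/(n(n-1)/2) = (6 - 4)/10 = 0.200000.
Step 4: Exact two-sided p-value (enumerate n! = 120 permutations of y under H0): p = 0.816667.
Step 5: alpha = 0.05. fail to reject H0.

tau_b = 0.2000 (C=6, D=4), p = 0.816667, fail to reject H0.


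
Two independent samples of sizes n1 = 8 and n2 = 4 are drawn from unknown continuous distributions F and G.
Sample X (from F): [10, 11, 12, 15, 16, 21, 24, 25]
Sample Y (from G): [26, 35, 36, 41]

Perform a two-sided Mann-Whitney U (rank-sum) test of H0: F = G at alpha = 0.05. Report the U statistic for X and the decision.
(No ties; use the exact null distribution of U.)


Step 1: Combine and sort all 12 observations; assign midranks.
sorted (value, group): (10,X), (11,X), (12,X), (15,X), (16,X), (21,X), (24,X), (25,X), (26,Y), (35,Y), (36,Y), (41,Y)
ranks: 10->1, 11->2, 12->3, 15->4, 16->5, 21->6, 24->7, 25->8, 26->9, 35->10, 36->11, 41->12
Step 2: Rank sum for X: R1 = 1 + 2 + 3 + 4 + 5 + 6 + 7 + 8 = 36.
Step 3: U_X = R1 - n1(n1+1)/2 = 36 - 8*9/2 = 36 - 36 = 0.
       U_Y = n1*n2 - U_X = 32 - 0 = 32.
Step 4: No ties, so the exact null distribution of U (based on enumerating the C(12,8) = 495 equally likely rank assignments) gives the two-sided p-value.
Step 5: p-value = 0.004040; compare to alpha = 0.05. reject H0.

U_X = 0, p = 0.004040, reject H0 at alpha = 0.05.


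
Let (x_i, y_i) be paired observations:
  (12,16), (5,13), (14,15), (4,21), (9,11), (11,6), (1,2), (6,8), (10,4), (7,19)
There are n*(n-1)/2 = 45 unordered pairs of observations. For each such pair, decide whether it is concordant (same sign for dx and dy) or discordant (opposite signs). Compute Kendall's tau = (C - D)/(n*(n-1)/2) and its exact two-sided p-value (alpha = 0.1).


Step 1: Enumerate the 45 unordered pairs (i,j) with i<j and classify each by sign(x_j-x_i) * sign(y_j-y_i).
  (1,2):dx=-7,dy=-3->C; (1,3):dx=+2,dy=-1->D; (1,4):dx=-8,dy=+5->D; (1,5):dx=-3,dy=-5->C
  (1,6):dx=-1,dy=-10->C; (1,7):dx=-11,dy=-14->C; (1,8):dx=-6,dy=-8->C; (1,9):dx=-2,dy=-12->C
  (1,10):dx=-5,dy=+3->D; (2,3):dx=+9,dy=+2->C; (2,4):dx=-1,dy=+8->D; (2,5):dx=+4,dy=-2->D
  (2,6):dx=+6,dy=-7->D; (2,7):dx=-4,dy=-11->C; (2,8):dx=+1,dy=-5->D; (2,9):dx=+5,dy=-9->D
  (2,10):dx=+2,dy=+6->C; (3,4):dx=-10,dy=+6->D; (3,5):dx=-5,dy=-4->C; (3,6):dx=-3,dy=-9->C
  (3,7):dx=-13,dy=-13->C; (3,8):dx=-8,dy=-7->C; (3,9):dx=-4,dy=-11->C; (3,10):dx=-7,dy=+4->D
  (4,5):dx=+5,dy=-10->D; (4,6):dx=+7,dy=-15->D; (4,7):dx=-3,dy=-19->C; (4,8):dx=+2,dy=-13->D
  (4,9):dx=+6,dy=-17->D; (4,10):dx=+3,dy=-2->D; (5,6):dx=+2,dy=-5->D; (5,7):dx=-8,dy=-9->C
  (5,8):dx=-3,dy=-3->C; (5,9):dx=+1,dy=-7->D; (5,10):dx=-2,dy=+8->D; (6,7):dx=-10,dy=-4->C
  (6,8):dx=-5,dy=+2->D; (6,9):dx=-1,dy=-2->C; (6,10):dx=-4,dy=+13->D; (7,8):dx=+5,dy=+6->C
  (7,9):dx=+9,dy=+2->C; (7,10):dx=+6,dy=+17->C; (8,9):dx=+4,dy=-4->D; (8,10):dx=+1,dy=+11->C
  (9,10):dx=-3,dy=+15->D
Step 2: C = 23, D = 22, total pairs = 45.
Step 3: tau = (C - D)/(n(n-1)/2) = (23 - 22)/45 = 0.022222.
Step 4: Exact two-sided p-value (enumerate n! = 3628800 permutations of y under H0): p = 1.000000.
Step 5: alpha = 0.1. fail to reject H0.

tau_b = 0.0222 (C=23, D=22), p = 1.000000, fail to reject H0.


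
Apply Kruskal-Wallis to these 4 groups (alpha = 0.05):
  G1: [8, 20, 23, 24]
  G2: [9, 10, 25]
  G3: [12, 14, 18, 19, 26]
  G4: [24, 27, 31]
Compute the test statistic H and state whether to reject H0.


Step 1: Combine all N = 15 observations and assign midranks.
sorted (value, group, rank): (8,G1,1), (9,G2,2), (10,G2,3), (12,G3,4), (14,G3,5), (18,G3,6), (19,G3,7), (20,G1,8), (23,G1,9), (24,G1,10.5), (24,G4,10.5), (25,G2,12), (26,G3,13), (27,G4,14), (31,G4,15)
Step 2: Sum ranks within each group.
R_1 = 28.5 (n_1 = 4)
R_2 = 17 (n_2 = 3)
R_3 = 35 (n_3 = 5)
R_4 = 39.5 (n_4 = 3)
Step 3: H = 12/(N(N+1)) * sum(R_i^2/n_i) - 3(N+1)
     = 12/(15*16) * (28.5^2/4 + 17^2/3 + 35^2/5 + 39.5^2/3) - 3*16
     = 0.050000 * 1064.48 - 48
     = 5.223958.
Step 4: Ties present; correction factor C = 1 - 6/(15^3 - 15) = 0.998214. Corrected H = 5.223958 / 0.998214 = 5.233304.
Step 5: Under H0, H ~ chi^2(3); p-value = 0.155489.
Step 6: alpha = 0.05. fail to reject H0.

H = 5.2333, df = 3, p = 0.155489, fail to reject H0.


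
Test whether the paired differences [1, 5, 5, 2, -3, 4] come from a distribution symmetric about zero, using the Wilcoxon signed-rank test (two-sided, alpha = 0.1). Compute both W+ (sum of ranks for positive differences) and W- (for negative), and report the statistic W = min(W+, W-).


Step 1: Drop any zero differences (none here) and take |d_i|.
|d| = [1, 5, 5, 2, 3, 4]
Step 2: Midrank |d_i| (ties get averaged ranks).
ranks: |1|->1, |5|->5.5, |5|->5.5, |2|->2, |3|->3, |4|->4
Step 3: Attach original signs; sum ranks with positive sign and with negative sign.
W+ = 1 + 5.5 + 5.5 + 2 + 4 = 18
W- = 3 = 3
(Check: W+ + W- = 21 should equal n(n+1)/2 = 21.)
Step 4: Test statistic W = min(W+, W-) = 3.
Step 5: Ties in |d|, so use the tie-corrected normal approximation.
        E[W] = n(n+1)/4 = 6*7/4 = 10.5.
        Tie groups: |d|=5 (t=2); sum(t^3 - t) = 6.
        Var[W] = n(n+1)(2n+1)/24 - sum(t^3-t)/48 = 546/24 - 6/48 = 22.625.
        z = (W - E[W]) / sqrt(Var[W]) = (3 - 10.5) / 4.7566 = -1.5768.
        Two-sided p = 2*Phi(z) = 0.114850.
Step 6: alpha = 0.1. fail to reject H0.

W+ = 18, W- = 3, W = min = 3, p = 0.114850, fail to reject H0.


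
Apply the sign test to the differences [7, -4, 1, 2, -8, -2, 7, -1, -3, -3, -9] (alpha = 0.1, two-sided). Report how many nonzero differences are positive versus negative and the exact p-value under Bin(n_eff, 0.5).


Step 1: Discard zero differences. Original n = 11; n_eff = number of nonzero differences = 11.
Nonzero differences (with sign): +7, -4, +1, +2, -8, -2, +7, -1, -3, -3, -9
Step 2: Count signs: positive = 4, negative = 7.
Step 3: Under H0: P(positive) = 0.5, so the number of positives S ~ Bin(11, 0.5).
Step 4: Two-sided exact p-value = sum of Bin(11,0.5) probabilities at or below the observed probability = 0.548828.
Step 5: alpha = 0.1. fail to reject H0.

n_eff = 11, pos = 4, neg = 7, p = 0.548828, fail to reject H0.


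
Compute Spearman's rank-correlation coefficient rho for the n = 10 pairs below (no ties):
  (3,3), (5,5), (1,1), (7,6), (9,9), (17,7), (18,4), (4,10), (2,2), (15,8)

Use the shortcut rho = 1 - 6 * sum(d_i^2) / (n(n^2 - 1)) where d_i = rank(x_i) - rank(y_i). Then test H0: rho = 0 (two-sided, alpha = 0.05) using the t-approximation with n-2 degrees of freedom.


Step 1: Rank x and y separately (midranks; no ties here).
rank(x): 3->3, 5->5, 1->1, 7->6, 9->7, 17->9, 18->10, 4->4, 2->2, 15->8
rank(y): 3->3, 5->5, 1->1, 6->6, 9->9, 7->7, 4->4, 10->10, 2->2, 8->8
Step 2: d_i = R_x(i) - R_y(i); compute d_i^2.
  (3-3)^2=0, (5-5)^2=0, (1-1)^2=0, (6-6)^2=0, (7-9)^2=4, (9-7)^2=4, (10-4)^2=36, (4-10)^2=36, (2-2)^2=0, (8-8)^2=0
sum(d^2) = 80.
Step 3: rho = 1 - 6*80 / (10*(10^2 - 1)) = 1 - 480/990 = 0.515152.
Step 4: Under H0, t = rho * sqrt((n-2)/(1-rho^2)) = 1.7000 ~ t(8).
Step 5: Two-sided p-value from the t-distribution with 8 df = 0.127553.
Step 6: alpha = 0.05. fail to reject H0.

rho = 0.5152, p = 0.127553, fail to reject H0 at alpha = 0.05.


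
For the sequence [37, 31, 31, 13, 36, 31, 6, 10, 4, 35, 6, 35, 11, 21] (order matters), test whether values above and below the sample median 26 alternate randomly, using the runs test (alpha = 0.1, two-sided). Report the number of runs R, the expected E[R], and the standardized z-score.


Step 1: Compute median = 26; label A = above, B = below.
Labels in order: AAABAABBBABABB  (n_A = 7, n_B = 7)
Step 2: Count runs R = 8.
Step 3: Under H0 (random ordering), E[R] = 2*n_A*n_B/(n_A+n_B) + 1 = 2*7*7/14 + 1 = 8.0000.
        Var[R] = 2*n_A*n_B*(2*n_A*n_B - n_A - n_B) / ((n_A+n_B)^2 * (n_A+n_B-1)) = 8232/2548 = 3.2308.
        SD[R] = 1.7974.
Step 4: R = E[R], so z = 0 with no continuity correction.
Step 5: Two-sided p-value via normal approximation = 2*(1 - Phi(|z|)) = 1.000000.
Step 6: alpha = 0.1. fail to reject H0.

R = 8, z = 0.0000, p = 1.000000, fail to reject H0.


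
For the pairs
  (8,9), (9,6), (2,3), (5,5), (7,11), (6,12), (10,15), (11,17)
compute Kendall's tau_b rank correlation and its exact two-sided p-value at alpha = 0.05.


Step 1: Enumerate the 28 unordered pairs (i,j) with i<j and classify each by sign(x_j-x_i) * sign(y_j-y_i).
  (1,2):dx=+1,dy=-3->D; (1,3):dx=-6,dy=-6->C; (1,4):dx=-3,dy=-4->C; (1,5):dx=-1,dy=+2->D
  (1,6):dx=-2,dy=+3->D; (1,7):dx=+2,dy=+6->C; (1,8):dx=+3,dy=+8->C; (2,3):dx=-7,dy=-3->C
  (2,4):dx=-4,dy=-1->C; (2,5):dx=-2,dy=+5->D; (2,6):dx=-3,dy=+6->D; (2,7):dx=+1,dy=+9->C
  (2,8):dx=+2,dy=+11->C; (3,4):dx=+3,dy=+2->C; (3,5):dx=+5,dy=+8->C; (3,6):dx=+4,dy=+9->C
  (3,7):dx=+8,dy=+12->C; (3,8):dx=+9,dy=+14->C; (4,5):dx=+2,dy=+6->C; (4,6):dx=+1,dy=+7->C
  (4,7):dx=+5,dy=+10->C; (4,8):dx=+6,dy=+12->C; (5,6):dx=-1,dy=+1->D; (5,7):dx=+3,dy=+4->C
  (5,8):dx=+4,dy=+6->C; (6,7):dx=+4,dy=+3->C; (6,8):dx=+5,dy=+5->C; (7,8):dx=+1,dy=+2->C
Step 2: C = 22, D = 6, total pairs = 28.
Step 3: tau = (C - D)/(n(n-1)/2) = (22 - 6)/28 = 0.571429.
Step 4: Exact two-sided p-value (enumerate n! = 40320 permutations of y under H0): p = 0.061012.
Step 5: alpha = 0.05. fail to reject H0.

tau_b = 0.5714 (C=22, D=6), p = 0.061012, fail to reject H0.


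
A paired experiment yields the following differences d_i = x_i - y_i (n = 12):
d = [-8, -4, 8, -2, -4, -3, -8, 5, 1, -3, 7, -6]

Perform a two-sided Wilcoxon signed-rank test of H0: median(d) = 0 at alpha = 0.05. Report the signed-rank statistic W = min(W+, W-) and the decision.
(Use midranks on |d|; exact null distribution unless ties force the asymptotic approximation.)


Step 1: Drop any zero differences (none here) and take |d_i|.
|d| = [8, 4, 8, 2, 4, 3, 8, 5, 1, 3, 7, 6]
Step 2: Midrank |d_i| (ties get averaged ranks).
ranks: |8|->11, |4|->5.5, |8|->11, |2|->2, |4|->5.5, |3|->3.5, |8|->11, |5|->7, |1|->1, |3|->3.5, |7|->9, |6|->8
Step 3: Attach original signs; sum ranks with positive sign and with negative sign.
W+ = 11 + 7 + 1 + 9 = 28
W- = 11 + 5.5 + 2 + 5.5 + 3.5 + 11 + 3.5 + 8 = 50
(Check: W+ + W- = 78 should equal n(n+1)/2 = 78.)
Step 4: Test statistic W = min(W+, W-) = 28.
Step 5: Ties in |d|, so use the tie-corrected normal approximation.
        E[W] = n(n+1)/4 = 12*13/4 = 39.
        Tie groups: |d|=3 (t=2), |d|=4 (t=2), |d|=8 (t=3); sum(t^3 - t) = 36.
        Var[W] = n(n+1)(2n+1)/24 - sum(t^3-t)/48 = 3900/24 - 36/48 = 161.75.
        z = (W - E[W]) / sqrt(Var[W]) = (28 - 39) / 12.7181 = -0.8649.
        Two-sided p = 2*Phi(z) = 0.387089.
Step 6: alpha = 0.05. fail to reject H0.

W+ = 28, W- = 50, W = min = 28, p = 0.387089, fail to reject H0.


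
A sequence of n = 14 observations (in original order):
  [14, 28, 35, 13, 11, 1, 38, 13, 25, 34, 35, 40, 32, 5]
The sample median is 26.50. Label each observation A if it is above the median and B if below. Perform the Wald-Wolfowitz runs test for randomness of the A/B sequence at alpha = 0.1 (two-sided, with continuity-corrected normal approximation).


Step 1: Compute median = 26.50; label A = above, B = below.
Labels in order: BAABBBABBAAAAB  (n_A = 7, n_B = 7)
Step 2: Count runs R = 7.
Step 3: Under H0 (random ordering), E[R] = 2*n_A*n_B/(n_A+n_B) + 1 = 2*7*7/14 + 1 = 8.0000.
        Var[R] = 2*n_A*n_B*(2*n_A*n_B - n_A - n_B) / ((n_A+n_B)^2 * (n_A+n_B-1)) = 8232/2548 = 3.2308.
        SD[R] = 1.7974.
Step 4: Continuity-corrected z = (R + 0.5 - E[R]) / SD[R] = (7 + 0.5 - 8.0000) / 1.7974 = -0.2782.
Step 5: Two-sided p-value via normal approximation = 2*(1 - Phi(|z|)) = 0.780879.
Step 6: alpha = 0.1. fail to reject H0.

R = 7, z = -0.2782, p = 0.780879, fail to reject H0.


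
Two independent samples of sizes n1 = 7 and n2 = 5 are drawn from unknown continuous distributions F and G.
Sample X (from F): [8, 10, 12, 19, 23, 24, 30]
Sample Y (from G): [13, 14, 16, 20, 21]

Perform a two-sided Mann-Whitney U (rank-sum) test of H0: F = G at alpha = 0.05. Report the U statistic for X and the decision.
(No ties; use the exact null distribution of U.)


Step 1: Combine and sort all 12 observations; assign midranks.
sorted (value, group): (8,X), (10,X), (12,X), (13,Y), (14,Y), (16,Y), (19,X), (20,Y), (21,Y), (23,X), (24,X), (30,X)
ranks: 8->1, 10->2, 12->3, 13->4, 14->5, 16->6, 19->7, 20->8, 21->9, 23->10, 24->11, 30->12
Step 2: Rank sum for X: R1 = 1 + 2 + 3 + 7 + 10 + 11 + 12 = 46.
Step 3: U_X = R1 - n1(n1+1)/2 = 46 - 7*8/2 = 46 - 28 = 18.
       U_Y = n1*n2 - U_X = 35 - 18 = 17.
Step 4: No ties, so the exact null distribution of U (based on enumerating the C(12,7) = 792 equally likely rank assignments) gives the two-sided p-value.
Step 5: p-value = 1.000000; compare to alpha = 0.05. fail to reject H0.

U_X = 18, p = 1.000000, fail to reject H0 at alpha = 0.05.


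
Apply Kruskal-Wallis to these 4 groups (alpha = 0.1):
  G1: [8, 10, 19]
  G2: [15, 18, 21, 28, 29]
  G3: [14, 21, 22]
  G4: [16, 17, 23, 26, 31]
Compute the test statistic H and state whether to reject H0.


Step 1: Combine all N = 16 observations and assign midranks.
sorted (value, group, rank): (8,G1,1), (10,G1,2), (14,G3,3), (15,G2,4), (16,G4,5), (17,G4,6), (18,G2,7), (19,G1,8), (21,G2,9.5), (21,G3,9.5), (22,G3,11), (23,G4,12), (26,G4,13), (28,G2,14), (29,G2,15), (31,G4,16)
Step 2: Sum ranks within each group.
R_1 = 11 (n_1 = 3)
R_2 = 49.5 (n_2 = 5)
R_3 = 23.5 (n_3 = 3)
R_4 = 52 (n_4 = 5)
Step 3: H = 12/(N(N+1)) * sum(R_i^2/n_i) - 3(N+1)
     = 12/(16*17) * (11^2/3 + 49.5^2/5 + 23.5^2/3 + 52^2/5) - 3*17
     = 0.044118 * 1255.27 - 51
     = 4.379412.
Step 4: Ties present; correction factor C = 1 - 6/(16^3 - 16) = 0.998529. Corrected H = 4.379412 / 0.998529 = 4.385862.
Step 5: Under H0, H ~ chi^2(3); p-value = 0.222700.
Step 6: alpha = 0.1. fail to reject H0.

H = 4.3859, df = 3, p = 0.222700, fail to reject H0.


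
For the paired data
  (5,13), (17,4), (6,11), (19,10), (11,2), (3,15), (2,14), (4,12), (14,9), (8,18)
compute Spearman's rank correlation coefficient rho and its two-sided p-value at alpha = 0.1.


Step 1: Rank x and y separately (midranks; no ties here).
rank(x): 5->4, 17->9, 6->5, 19->10, 11->7, 3->2, 2->1, 4->3, 14->8, 8->6
rank(y): 13->7, 4->2, 11->5, 10->4, 2->1, 15->9, 14->8, 12->6, 9->3, 18->10
Step 2: d_i = R_x(i) - R_y(i); compute d_i^2.
  (4-7)^2=9, (9-2)^2=49, (5-5)^2=0, (10-4)^2=36, (7-1)^2=36, (2-9)^2=49, (1-8)^2=49, (3-6)^2=9, (8-3)^2=25, (6-10)^2=16
sum(d^2) = 278.
Step 3: rho = 1 - 6*278 / (10*(10^2 - 1)) = 1 - 1668/990 = -0.684848.
Step 4: Under H0, t = rho * sqrt((n-2)/(1-rho^2)) = -2.6583 ~ t(8).
Step 5: Two-sided p-value from the t-distribution with 8 df = 0.028883.
Step 6: alpha = 0.1. reject H0.

rho = -0.6848, p = 0.028883, reject H0 at alpha = 0.1.


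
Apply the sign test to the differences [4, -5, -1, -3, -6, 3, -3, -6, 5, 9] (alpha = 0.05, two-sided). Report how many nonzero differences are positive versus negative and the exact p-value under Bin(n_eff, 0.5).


Step 1: Discard zero differences. Original n = 10; n_eff = number of nonzero differences = 10.
Nonzero differences (with sign): +4, -5, -1, -3, -6, +3, -3, -6, +5, +9
Step 2: Count signs: positive = 4, negative = 6.
Step 3: Under H0: P(positive) = 0.5, so the number of positives S ~ Bin(10, 0.5).
Step 4: Two-sided exact p-value = sum of Bin(10,0.5) probabilities at or below the observed probability = 0.753906.
Step 5: alpha = 0.05. fail to reject H0.

n_eff = 10, pos = 4, neg = 6, p = 0.753906, fail to reject H0.


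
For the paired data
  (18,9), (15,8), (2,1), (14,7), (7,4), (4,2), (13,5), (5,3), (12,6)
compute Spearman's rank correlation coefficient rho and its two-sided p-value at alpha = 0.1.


Step 1: Rank x and y separately (midranks; no ties here).
rank(x): 18->9, 15->8, 2->1, 14->7, 7->4, 4->2, 13->6, 5->3, 12->5
rank(y): 9->9, 8->8, 1->1, 7->7, 4->4, 2->2, 5->5, 3->3, 6->6
Step 2: d_i = R_x(i) - R_y(i); compute d_i^2.
  (9-9)^2=0, (8-8)^2=0, (1-1)^2=0, (7-7)^2=0, (4-4)^2=0, (2-2)^2=0, (6-5)^2=1, (3-3)^2=0, (5-6)^2=1
sum(d^2) = 2.
Step 3: rho = 1 - 6*2 / (9*(9^2 - 1)) = 1 - 12/720 = 0.983333.
Step 4: Under H0, t = rho * sqrt((n-2)/(1-rho^2)) = 14.3096 ~ t(7).
Step 5: Two-sided p-value from the t-distribution with 7 df = 0.000002.
Step 6: alpha = 0.1. reject H0.

rho = 0.9833, p = 0.000002, reject H0 at alpha = 0.1.


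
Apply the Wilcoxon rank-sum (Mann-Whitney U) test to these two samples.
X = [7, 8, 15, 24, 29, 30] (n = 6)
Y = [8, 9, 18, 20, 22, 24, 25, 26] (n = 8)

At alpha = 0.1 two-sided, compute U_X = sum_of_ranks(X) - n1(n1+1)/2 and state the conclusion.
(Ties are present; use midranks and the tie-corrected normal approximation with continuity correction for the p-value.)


Step 1: Combine and sort all 14 observations; assign midranks.
sorted (value, group): (7,X), (8,X), (8,Y), (9,Y), (15,X), (18,Y), (20,Y), (22,Y), (24,X), (24,Y), (25,Y), (26,Y), (29,X), (30,X)
ranks: 7->1, 8->2.5, 8->2.5, 9->4, 15->5, 18->6, 20->7, 22->8, 24->9.5, 24->9.5, 25->11, 26->12, 29->13, 30->14
Step 2: Rank sum for X: R1 = 1 + 2.5 + 5 + 9.5 + 13 + 14 = 45.
Step 3: U_X = R1 - n1(n1+1)/2 = 45 - 6*7/2 = 45 - 21 = 24.
       U_Y = n1*n2 - U_X = 48 - 24 = 24.
Step 4: Ties are present, so use the tie-corrected normal approximation (with continuity correction) for the p-value.
Step 5: p-value = 1.000000; compare to alpha = 0.1. fail to reject H0.

U_X = 24, p = 1.000000, fail to reject H0 at alpha = 0.1.


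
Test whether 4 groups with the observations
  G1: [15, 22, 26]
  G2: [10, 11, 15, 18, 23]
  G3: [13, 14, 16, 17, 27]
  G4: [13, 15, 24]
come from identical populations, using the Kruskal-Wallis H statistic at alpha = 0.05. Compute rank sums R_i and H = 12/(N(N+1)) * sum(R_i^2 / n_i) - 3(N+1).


Step 1: Combine all N = 16 observations and assign midranks.
sorted (value, group, rank): (10,G2,1), (11,G2,2), (13,G3,3.5), (13,G4,3.5), (14,G3,5), (15,G1,7), (15,G2,7), (15,G4,7), (16,G3,9), (17,G3,10), (18,G2,11), (22,G1,12), (23,G2,13), (24,G4,14), (26,G1,15), (27,G3,16)
Step 2: Sum ranks within each group.
R_1 = 34 (n_1 = 3)
R_2 = 34 (n_2 = 5)
R_3 = 43.5 (n_3 = 5)
R_4 = 24.5 (n_4 = 3)
Step 3: H = 12/(N(N+1)) * sum(R_i^2/n_i) - 3(N+1)
     = 12/(16*17) * (34^2/3 + 34^2/5 + 43.5^2/5 + 24.5^2/3) - 3*17
     = 0.044118 * 1195.07 - 51
     = 1.723529.
Step 4: Ties present; correction factor C = 1 - 30/(16^3 - 16) = 0.992647. Corrected H = 1.723529 / 0.992647 = 1.736296.
Step 5: Under H0, H ~ chi^2(3); p-value = 0.628895.
Step 6: alpha = 0.05. fail to reject H0.

H = 1.7363, df = 3, p = 0.628895, fail to reject H0.


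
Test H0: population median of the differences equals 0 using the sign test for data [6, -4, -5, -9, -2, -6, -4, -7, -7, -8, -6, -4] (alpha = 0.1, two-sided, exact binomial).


Step 1: Discard zero differences. Original n = 12; n_eff = number of nonzero differences = 12.
Nonzero differences (with sign): +6, -4, -5, -9, -2, -6, -4, -7, -7, -8, -6, -4
Step 2: Count signs: positive = 1, negative = 11.
Step 3: Under H0: P(positive) = 0.5, so the number of positives S ~ Bin(12, 0.5).
Step 4: Two-sided exact p-value = sum of Bin(12,0.5) probabilities at or below the observed probability = 0.006348.
Step 5: alpha = 0.1. reject H0.

n_eff = 12, pos = 1, neg = 11, p = 0.006348, reject H0.


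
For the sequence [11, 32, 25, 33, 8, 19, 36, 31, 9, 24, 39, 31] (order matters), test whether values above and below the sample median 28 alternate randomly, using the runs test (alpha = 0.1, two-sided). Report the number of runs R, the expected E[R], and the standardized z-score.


Step 1: Compute median = 28; label A = above, B = below.
Labels in order: BABABBAABBAA  (n_A = 6, n_B = 6)
Step 2: Count runs R = 8.
Step 3: Under H0 (random ordering), E[R] = 2*n_A*n_B/(n_A+n_B) + 1 = 2*6*6/12 + 1 = 7.0000.
        Var[R] = 2*n_A*n_B*(2*n_A*n_B - n_A - n_B) / ((n_A+n_B)^2 * (n_A+n_B-1)) = 4320/1584 = 2.7273.
        SD[R] = 1.6514.
Step 4: Continuity-corrected z = (R - 0.5 - E[R]) / SD[R] = (8 - 0.5 - 7.0000) / 1.6514 = 0.3028.
Step 5: Two-sided p-value via normal approximation = 2*(1 - Phi(|z|)) = 0.762069.
Step 6: alpha = 0.1. fail to reject H0.

R = 8, z = 0.3028, p = 0.762069, fail to reject H0.


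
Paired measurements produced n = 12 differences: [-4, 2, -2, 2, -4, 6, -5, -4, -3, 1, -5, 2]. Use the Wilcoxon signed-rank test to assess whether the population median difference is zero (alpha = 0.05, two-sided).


Step 1: Drop any zero differences (none here) and take |d_i|.
|d| = [4, 2, 2, 2, 4, 6, 5, 4, 3, 1, 5, 2]
Step 2: Midrank |d_i| (ties get averaged ranks).
ranks: |4|->8, |2|->3.5, |2|->3.5, |2|->3.5, |4|->8, |6|->12, |5|->10.5, |4|->8, |3|->6, |1|->1, |5|->10.5, |2|->3.5
Step 3: Attach original signs; sum ranks with positive sign and with negative sign.
W+ = 3.5 + 3.5 + 12 + 1 + 3.5 = 23.5
W- = 8 + 3.5 + 8 + 10.5 + 8 + 6 + 10.5 = 54.5
(Check: W+ + W- = 78 should equal n(n+1)/2 = 78.)
Step 4: Test statistic W = min(W+, W-) = 23.5.
Step 5: Ties in |d|, so use the tie-corrected normal approximation.
        E[W] = n(n+1)/4 = 12*13/4 = 39.
        Tie groups: |d|=2 (t=4), |d|=4 (t=3), |d|=5 (t=2); sum(t^3 - t) = 90.
        Var[W] = n(n+1)(2n+1)/24 - sum(t^3-t)/48 = 3900/24 - 90/48 = 160.625.
        z = (W - E[W]) / sqrt(Var[W]) = (23.5 - 39) / 12.6738 = -1.2230.
        Two-sided p = 2*Phi(z) = 0.221331.
Step 6: alpha = 0.05. fail to reject H0.

W+ = 23.5, W- = 54.5, W = min = 23.5, p = 0.221331, fail to reject H0.


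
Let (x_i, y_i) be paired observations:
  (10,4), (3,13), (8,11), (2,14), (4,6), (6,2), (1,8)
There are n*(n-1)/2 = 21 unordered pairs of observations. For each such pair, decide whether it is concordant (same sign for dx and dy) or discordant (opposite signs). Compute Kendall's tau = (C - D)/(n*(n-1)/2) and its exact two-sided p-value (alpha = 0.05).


Step 1: Enumerate the 21 unordered pairs (i,j) with i<j and classify each by sign(x_j-x_i) * sign(y_j-y_i).
  (1,2):dx=-7,dy=+9->D; (1,3):dx=-2,dy=+7->D; (1,4):dx=-8,dy=+10->D; (1,5):dx=-6,dy=+2->D
  (1,6):dx=-4,dy=-2->C; (1,7):dx=-9,dy=+4->D; (2,3):dx=+5,dy=-2->D; (2,4):dx=-1,dy=+1->D
  (2,5):dx=+1,dy=-7->D; (2,6):dx=+3,dy=-11->D; (2,7):dx=-2,dy=-5->C; (3,4):dx=-6,dy=+3->D
  (3,5):dx=-4,dy=-5->C; (3,6):dx=-2,dy=-9->C; (3,7):dx=-7,dy=-3->C; (4,5):dx=+2,dy=-8->D
  (4,6):dx=+4,dy=-12->D; (4,7):dx=-1,dy=-6->C; (5,6):dx=+2,dy=-4->D; (5,7):dx=-3,dy=+2->D
  (6,7):dx=-5,dy=+6->D
Step 2: C = 6, D = 15, total pairs = 21.
Step 3: tau = (C - D)/(n(n-1)/2) = (6 - 15)/21 = -0.428571.
Step 4: Exact two-sided p-value (enumerate n! = 5040 permutations of y under H0): p = 0.238889.
Step 5: alpha = 0.05. fail to reject H0.

tau_b = -0.4286 (C=6, D=15), p = 0.238889, fail to reject H0.


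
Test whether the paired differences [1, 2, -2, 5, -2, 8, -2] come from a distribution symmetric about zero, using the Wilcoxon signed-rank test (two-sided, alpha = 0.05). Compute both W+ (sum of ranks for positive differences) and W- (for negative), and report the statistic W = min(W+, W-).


Step 1: Drop any zero differences (none here) and take |d_i|.
|d| = [1, 2, 2, 5, 2, 8, 2]
Step 2: Midrank |d_i| (ties get averaged ranks).
ranks: |1|->1, |2|->3.5, |2|->3.5, |5|->6, |2|->3.5, |8|->7, |2|->3.5
Step 3: Attach original signs; sum ranks with positive sign and with negative sign.
W+ = 1 + 3.5 + 6 + 7 = 17.5
W- = 3.5 + 3.5 + 3.5 = 10.5
(Check: W+ + W- = 28 should equal n(n+1)/2 = 28.)
Step 4: Test statistic W = min(W+, W-) = 10.5.
Step 5: Ties in |d|, so use the tie-corrected normal approximation.
        E[W] = n(n+1)/4 = 7*8/4 = 14.
        Tie groups: |d|=2 (t=4); sum(t^3 - t) = 60.
        Var[W] = n(n+1)(2n+1)/24 - sum(t^3-t)/48 = 840/24 - 60/48 = 33.75.
        z = (W - E[W]) / sqrt(Var[W]) = (10.5 - 14) / 5.8095 = -0.6025.
        Two-sided p = 2*Phi(z) = 0.546865.
Step 6: alpha = 0.05. fail to reject H0.

W+ = 17.5, W- = 10.5, W = min = 10.5, p = 0.546865, fail to reject H0.


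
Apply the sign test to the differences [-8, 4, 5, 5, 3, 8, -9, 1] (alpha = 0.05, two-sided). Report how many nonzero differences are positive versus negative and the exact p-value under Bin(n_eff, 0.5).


Step 1: Discard zero differences. Original n = 8; n_eff = number of nonzero differences = 8.
Nonzero differences (with sign): -8, +4, +5, +5, +3, +8, -9, +1
Step 2: Count signs: positive = 6, negative = 2.
Step 3: Under H0: P(positive) = 0.5, so the number of positives S ~ Bin(8, 0.5).
Step 4: Two-sided exact p-value = sum of Bin(8,0.5) probabilities at or below the observed probability = 0.289062.
Step 5: alpha = 0.05. fail to reject H0.

n_eff = 8, pos = 6, neg = 2, p = 0.289062, fail to reject H0.


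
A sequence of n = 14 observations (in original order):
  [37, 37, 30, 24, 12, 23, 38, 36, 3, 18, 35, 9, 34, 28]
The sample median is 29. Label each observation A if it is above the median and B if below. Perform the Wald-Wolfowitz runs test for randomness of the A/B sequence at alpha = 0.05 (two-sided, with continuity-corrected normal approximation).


Step 1: Compute median = 29; label A = above, B = below.
Labels in order: AAABBBAABBABAB  (n_A = 7, n_B = 7)
Step 2: Count runs R = 8.
Step 3: Under H0 (random ordering), E[R] = 2*n_A*n_B/(n_A+n_B) + 1 = 2*7*7/14 + 1 = 8.0000.
        Var[R] = 2*n_A*n_B*(2*n_A*n_B - n_A - n_B) / ((n_A+n_B)^2 * (n_A+n_B-1)) = 8232/2548 = 3.2308.
        SD[R] = 1.7974.
Step 4: R = E[R], so z = 0 with no continuity correction.
Step 5: Two-sided p-value via normal approximation = 2*(1 - Phi(|z|)) = 1.000000.
Step 6: alpha = 0.05. fail to reject H0.

R = 8, z = 0.0000, p = 1.000000, fail to reject H0.


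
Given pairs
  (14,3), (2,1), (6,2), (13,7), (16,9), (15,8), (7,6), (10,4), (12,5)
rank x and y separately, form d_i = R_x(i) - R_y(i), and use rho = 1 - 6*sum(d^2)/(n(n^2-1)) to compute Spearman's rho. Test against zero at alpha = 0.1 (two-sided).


Step 1: Rank x and y separately (midranks; no ties here).
rank(x): 14->7, 2->1, 6->2, 13->6, 16->9, 15->8, 7->3, 10->4, 12->5
rank(y): 3->3, 1->1, 2->2, 7->7, 9->9, 8->8, 6->6, 4->4, 5->5
Step 2: d_i = R_x(i) - R_y(i); compute d_i^2.
  (7-3)^2=16, (1-1)^2=0, (2-2)^2=0, (6-7)^2=1, (9-9)^2=0, (8-8)^2=0, (3-6)^2=9, (4-4)^2=0, (5-5)^2=0
sum(d^2) = 26.
Step 3: rho = 1 - 6*26 / (9*(9^2 - 1)) = 1 - 156/720 = 0.783333.
Step 4: Under H0, t = rho * sqrt((n-2)/(1-rho^2)) = 3.3341 ~ t(7).
Step 5: Two-sided p-value from the t-distribution with 7 df = 0.012520.
Step 6: alpha = 0.1. reject H0.

rho = 0.7833, p = 0.012520, reject H0 at alpha = 0.1.


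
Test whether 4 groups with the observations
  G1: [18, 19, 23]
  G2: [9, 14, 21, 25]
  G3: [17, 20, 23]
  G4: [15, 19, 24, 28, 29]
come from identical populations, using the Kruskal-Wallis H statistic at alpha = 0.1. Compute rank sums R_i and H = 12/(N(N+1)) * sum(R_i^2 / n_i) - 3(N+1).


Step 1: Combine all N = 15 observations and assign midranks.
sorted (value, group, rank): (9,G2,1), (14,G2,2), (15,G4,3), (17,G3,4), (18,G1,5), (19,G1,6.5), (19,G4,6.5), (20,G3,8), (21,G2,9), (23,G1,10.5), (23,G3,10.5), (24,G4,12), (25,G2,13), (28,G4,14), (29,G4,15)
Step 2: Sum ranks within each group.
R_1 = 22 (n_1 = 3)
R_2 = 25 (n_2 = 4)
R_3 = 22.5 (n_3 = 3)
R_4 = 50.5 (n_4 = 5)
Step 3: H = 12/(N(N+1)) * sum(R_i^2/n_i) - 3(N+1)
     = 12/(15*16) * (22^2/3 + 25^2/4 + 22.5^2/3 + 50.5^2/5) - 3*16
     = 0.050000 * 996.383 - 48
     = 1.819167.
Step 4: Ties present; correction factor C = 1 - 12/(15^3 - 15) = 0.996429. Corrected H = 1.819167 / 0.996429 = 1.825687.
Step 5: Under H0, H ~ chi^2(3); p-value = 0.609361.
Step 6: alpha = 0.1. fail to reject H0.

H = 1.8257, df = 3, p = 0.609361, fail to reject H0.


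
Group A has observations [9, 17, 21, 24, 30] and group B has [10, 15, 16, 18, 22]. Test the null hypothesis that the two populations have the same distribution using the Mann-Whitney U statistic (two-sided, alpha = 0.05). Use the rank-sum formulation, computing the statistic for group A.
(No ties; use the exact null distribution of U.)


Step 1: Combine and sort all 10 observations; assign midranks.
sorted (value, group): (9,X), (10,Y), (15,Y), (16,Y), (17,X), (18,Y), (21,X), (22,Y), (24,X), (30,X)
ranks: 9->1, 10->2, 15->3, 16->4, 17->5, 18->6, 21->7, 22->8, 24->9, 30->10
Step 2: Rank sum for X: R1 = 1 + 5 + 7 + 9 + 10 = 32.
Step 3: U_X = R1 - n1(n1+1)/2 = 32 - 5*6/2 = 32 - 15 = 17.
       U_Y = n1*n2 - U_X = 25 - 17 = 8.
Step 4: No ties, so the exact null distribution of U (based on enumerating the C(10,5) = 252 equally likely rank assignments) gives the two-sided p-value.
Step 5: p-value = 0.420635; compare to alpha = 0.05. fail to reject H0.

U_X = 17, p = 0.420635, fail to reject H0 at alpha = 0.05.


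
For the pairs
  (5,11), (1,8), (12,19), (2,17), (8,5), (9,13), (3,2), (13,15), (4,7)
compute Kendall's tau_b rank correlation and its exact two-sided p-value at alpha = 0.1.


Step 1: Enumerate the 36 unordered pairs (i,j) with i<j and classify each by sign(x_j-x_i) * sign(y_j-y_i).
  (1,2):dx=-4,dy=-3->C; (1,3):dx=+7,dy=+8->C; (1,4):dx=-3,dy=+6->D; (1,5):dx=+3,dy=-6->D
  (1,6):dx=+4,dy=+2->C; (1,7):dx=-2,dy=-9->C; (1,8):dx=+8,dy=+4->C; (1,9):dx=-1,dy=-4->C
  (2,3):dx=+11,dy=+11->C; (2,4):dx=+1,dy=+9->C; (2,5):dx=+7,dy=-3->D; (2,6):dx=+8,dy=+5->C
  (2,7):dx=+2,dy=-6->D; (2,8):dx=+12,dy=+7->C; (2,9):dx=+3,dy=-1->D; (3,4):dx=-10,dy=-2->C
  (3,5):dx=-4,dy=-14->C; (3,6):dx=-3,dy=-6->C; (3,7):dx=-9,dy=-17->C; (3,8):dx=+1,dy=-4->D
  (3,9):dx=-8,dy=-12->C; (4,5):dx=+6,dy=-12->D; (4,6):dx=+7,dy=-4->D; (4,7):dx=+1,dy=-15->D
  (4,8):dx=+11,dy=-2->D; (4,9):dx=+2,dy=-10->D; (5,6):dx=+1,dy=+8->C; (5,7):dx=-5,dy=-3->C
  (5,8):dx=+5,dy=+10->C; (5,9):dx=-4,dy=+2->D; (6,7):dx=-6,dy=-11->C; (6,8):dx=+4,dy=+2->C
  (6,9):dx=-5,dy=-6->C; (7,8):dx=+10,dy=+13->C; (7,9):dx=+1,dy=+5->C; (8,9):dx=-9,dy=-8->C
Step 2: C = 24, D = 12, total pairs = 36.
Step 3: tau = (C - D)/(n(n-1)/2) = (24 - 12)/36 = 0.333333.
Step 4: Exact two-sided p-value (enumerate n! = 362880 permutations of y under H0): p = 0.259518.
Step 5: alpha = 0.1. fail to reject H0.

tau_b = 0.3333 (C=24, D=12), p = 0.259518, fail to reject H0.


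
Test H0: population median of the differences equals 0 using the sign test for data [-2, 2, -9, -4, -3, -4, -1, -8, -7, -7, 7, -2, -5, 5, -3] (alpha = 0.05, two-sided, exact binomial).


Step 1: Discard zero differences. Original n = 15; n_eff = number of nonzero differences = 15.
Nonzero differences (with sign): -2, +2, -9, -4, -3, -4, -1, -8, -7, -7, +7, -2, -5, +5, -3
Step 2: Count signs: positive = 3, negative = 12.
Step 3: Under H0: P(positive) = 0.5, so the number of positives S ~ Bin(15, 0.5).
Step 4: Two-sided exact p-value = sum of Bin(15,0.5) probabilities at or below the observed probability = 0.035156.
Step 5: alpha = 0.05. reject H0.

n_eff = 15, pos = 3, neg = 12, p = 0.035156, reject H0.
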